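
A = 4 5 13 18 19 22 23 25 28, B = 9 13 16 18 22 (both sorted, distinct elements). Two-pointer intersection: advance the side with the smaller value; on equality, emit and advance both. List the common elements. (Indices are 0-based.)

intersection = [13, 18, 22]

[i=0,j=0] 4<9 → i++
[i=1,j=0] 5<9 → i++
[i=2,j=0] 13>9 → j++
[i=2,j=1] 13==13 emit → i++,j++
[i=3,j=2] 18>16 → j++
[i=3,j=3] 18==18 emit → i++,j++
[i=4,j=4] 19<22 → i++
[i=5,j=4] 22==22 emit → i++,j++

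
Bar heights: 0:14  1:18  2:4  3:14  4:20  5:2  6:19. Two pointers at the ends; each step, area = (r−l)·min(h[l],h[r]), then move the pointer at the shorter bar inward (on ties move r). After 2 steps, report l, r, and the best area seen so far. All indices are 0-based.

l=2, r=6, best area=90

[0,6] min(14,19)*6=84 best=84 * → l++
[1,6] min(18,19)*5=90 best=90 * → l++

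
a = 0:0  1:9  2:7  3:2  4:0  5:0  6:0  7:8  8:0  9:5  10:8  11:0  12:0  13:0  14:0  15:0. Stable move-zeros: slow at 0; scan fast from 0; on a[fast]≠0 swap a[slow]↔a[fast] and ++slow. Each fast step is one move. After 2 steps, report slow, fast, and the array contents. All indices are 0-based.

(s=0,f=0) a[fast]=0 → fast++
(s=0,f=1) a[fast]=9≠0 swap→a[0]=9 → slow++,fast++

slow=1, fast=2, a=[9, 0, 7, 2, 0, 0, 0, 8, 0, 5, 8, 0, 0, 0, 0, 0]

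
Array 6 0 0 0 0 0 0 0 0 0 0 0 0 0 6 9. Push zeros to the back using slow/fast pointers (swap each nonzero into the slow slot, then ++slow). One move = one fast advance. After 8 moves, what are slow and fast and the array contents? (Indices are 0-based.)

slow=0 fast=0: a[fast]=6≠0 swap→a[0]=6, slow++,fast++
slow=1 fast=1: a[fast]=0, fast++
slow=1 fast=2: a[fast]=0, fast++
slow=1 fast=3: a[fast]=0, fast++
slow=1 fast=4: a[fast]=0, fast++
slow=1 fast=5: a[fast]=0, fast++
slow=1 fast=6: a[fast]=0, fast++
slow=1 fast=7: a[fast]=0, fast++

slow=1, fast=8, a=[6, 0, 0, 0, 0, 0, 0, 0, 0, 0, 0, 0, 0, 0, 6, 9]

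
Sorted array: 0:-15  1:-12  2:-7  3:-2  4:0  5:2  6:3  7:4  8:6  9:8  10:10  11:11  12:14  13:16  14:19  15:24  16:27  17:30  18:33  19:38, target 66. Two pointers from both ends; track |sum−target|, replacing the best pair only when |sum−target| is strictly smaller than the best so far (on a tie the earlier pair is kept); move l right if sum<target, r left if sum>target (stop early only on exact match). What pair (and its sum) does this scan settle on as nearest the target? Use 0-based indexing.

l=0 r=19: -15+38=23 d=43 *, l++
l=1 r=19: -12+38=26 d=40 *, l++
l=2 r=19: -7+38=31 d=35 *, l++
l=3 r=19: -2+38=36 d=30 *, l++
l=4 r=19: 0+38=38 d=28 *, l++
l=5 r=19: 2+38=40 d=26 *, l++
l=6 r=19: 3+38=41 d=25 *, l++
l=7 r=19: 4+38=42 d=24 *, l++
l=8 r=19: 6+38=44 d=22 *, l++
l=9 r=19: 8+38=46 d=20 *, l++
l=10 r=19: 10+38=48 d=18 *, l++
l=11 r=19: 11+38=49 d=17 *, l++
l=12 r=19: 14+38=52 d=14 *, l++
l=13 r=19: 16+38=54 d=12 *, l++
l=14 r=19: 19+38=57 d=9 *, l++
l=15 r=19: 24+38=62 d=4 *, l++
l=16 r=19: 27+38=65 d=1 *, l++
l=17 r=19: 30+38=68 d=2, r--
l=17 r=18: 30+33=63 d=3, l++

pair (27, 38) with sum 65 (|Δ|=1)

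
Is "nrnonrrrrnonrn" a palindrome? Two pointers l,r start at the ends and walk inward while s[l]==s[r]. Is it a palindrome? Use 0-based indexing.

palindrome

[0,13] 'n'=='n' → l++,r--
[1,12] 'r'=='r' → l++,r--
[2,11] 'n'=='n' → l++,r--
[3,10] 'o'=='o' → l++,r--
[4,9] 'n'=='n' → l++,r--
[5,8] 'r'=='r' → l++,r--
[6,7] 'r'=='r' → l++,r--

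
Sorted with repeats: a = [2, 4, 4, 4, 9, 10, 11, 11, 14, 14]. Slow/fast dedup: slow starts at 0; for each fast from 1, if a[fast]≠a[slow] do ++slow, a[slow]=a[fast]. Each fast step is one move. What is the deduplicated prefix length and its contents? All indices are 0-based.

length 6; prefix = [2, 4, 9, 10, 11, 14]

(s=0,f=1) a[fast]=4≠a[slow]=2 write a[1]=4 → slow++,fast++
(s=1,f=2) a[fast]=4=a[slow] dup → fast++
(s=1,f=3) a[fast]=4=a[slow] dup → fast++
(s=1,f=4) a[fast]=9≠a[slow]=4 write a[2]=9 → slow++,fast++
(s=2,f=5) a[fast]=10≠a[slow]=9 write a[3]=10 → slow++,fast++
(s=3,f=6) a[fast]=11≠a[slow]=10 write a[4]=11 → slow++,fast++
(s=4,f=7) a[fast]=11=a[slow] dup → fast++
(s=4,f=8) a[fast]=14≠a[slow]=11 write a[5]=14 → slow++,fast++
(s=5,f=9) a[fast]=14=a[slow] dup → fast++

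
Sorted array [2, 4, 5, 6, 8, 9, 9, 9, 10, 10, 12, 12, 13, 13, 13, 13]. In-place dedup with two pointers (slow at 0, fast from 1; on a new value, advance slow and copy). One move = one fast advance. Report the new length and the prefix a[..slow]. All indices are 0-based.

length 9; prefix = [2, 4, 5, 6, 8, 9, 10, 12, 13]

slow=0 fast=1: a[fast]=4≠a[slow]=2 write a[1]=4, slow++,fast++
slow=1 fast=2: a[fast]=5≠a[slow]=4 write a[2]=5, slow++,fast++
slow=2 fast=3: a[fast]=6≠a[slow]=5 write a[3]=6, slow++,fast++
slow=3 fast=4: a[fast]=8≠a[slow]=6 write a[4]=8, slow++,fast++
slow=4 fast=5: a[fast]=9≠a[slow]=8 write a[5]=9, slow++,fast++
slow=5 fast=6: a[fast]=9=a[slow] dup, fast++
slow=5 fast=7: a[fast]=9=a[slow] dup, fast++
slow=5 fast=8: a[fast]=10≠a[slow]=9 write a[6]=10, slow++,fast++
slow=6 fast=9: a[fast]=10=a[slow] dup, fast++
slow=6 fast=10: a[fast]=12≠a[slow]=10 write a[7]=12, slow++,fast++
slow=7 fast=11: a[fast]=12=a[slow] dup, fast++
slow=7 fast=12: a[fast]=13≠a[slow]=12 write a[8]=13, slow++,fast++
slow=8 fast=13: a[fast]=13=a[slow] dup, fast++
slow=8 fast=14: a[fast]=13=a[slow] dup, fast++
slow=8 fast=15: a[fast]=13=a[slow] dup, fast++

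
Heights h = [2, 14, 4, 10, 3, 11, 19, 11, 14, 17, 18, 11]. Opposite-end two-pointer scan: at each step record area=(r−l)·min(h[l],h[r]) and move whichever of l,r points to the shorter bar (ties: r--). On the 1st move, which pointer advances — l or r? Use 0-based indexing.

l

[0,11] min(2,11)*11=22 best=22 * → l++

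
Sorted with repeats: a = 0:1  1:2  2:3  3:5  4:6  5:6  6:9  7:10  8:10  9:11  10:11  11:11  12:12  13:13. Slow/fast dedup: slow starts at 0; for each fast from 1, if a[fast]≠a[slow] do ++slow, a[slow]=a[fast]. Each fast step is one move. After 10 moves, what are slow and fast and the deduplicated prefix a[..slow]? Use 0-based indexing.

slow=0 fast=1: a[fast]=2≠a[slow]=1 write a[1]=2, slow++,fast++
slow=1 fast=2: a[fast]=3≠a[slow]=2 write a[2]=3, slow++,fast++
slow=2 fast=3: a[fast]=5≠a[slow]=3 write a[3]=5, slow++,fast++
slow=3 fast=4: a[fast]=6≠a[slow]=5 write a[4]=6, slow++,fast++
slow=4 fast=5: a[fast]=6=a[slow] dup, fast++
slow=4 fast=6: a[fast]=9≠a[slow]=6 write a[5]=9, slow++,fast++
slow=5 fast=7: a[fast]=10≠a[slow]=9 write a[6]=10, slow++,fast++
slow=6 fast=8: a[fast]=10=a[slow] dup, fast++
slow=6 fast=9: a[fast]=11≠a[slow]=10 write a[7]=11, slow++,fast++
slow=7 fast=10: a[fast]=11=a[slow] dup, fast++

slow=7, fast=11, prefix=[1, 2, 3, 5, 6, 9, 10, 11]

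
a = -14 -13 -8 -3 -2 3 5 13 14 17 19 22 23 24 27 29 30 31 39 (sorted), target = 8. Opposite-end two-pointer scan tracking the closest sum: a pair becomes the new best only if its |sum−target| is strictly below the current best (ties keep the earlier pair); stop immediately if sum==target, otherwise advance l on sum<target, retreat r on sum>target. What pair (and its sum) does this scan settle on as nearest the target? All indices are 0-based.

pair (-14, 22) with sum 8 (|Δ|=0)

[0,18] -14+39=25 d=17 * → r--
[0,17] -14+31=17 d=9 * → r--
[0,16] -14+30=16 d=8 * → r--
[0,15] -14+29=15 d=7 * → r--
[0,14] -14+27=13 d=5 * → r--
[0,13] -14+24=10 d=2 * → r--
[0,12] -14+23=9 d=1 * → r--
[0,11] -14+22=8 d=0 * → stop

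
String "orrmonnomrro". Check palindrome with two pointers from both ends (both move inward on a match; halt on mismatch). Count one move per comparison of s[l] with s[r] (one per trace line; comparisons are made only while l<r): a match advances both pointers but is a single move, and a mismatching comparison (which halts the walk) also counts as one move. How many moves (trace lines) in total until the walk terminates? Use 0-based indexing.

[0,11] 'o'=='o' → l++,r--
[1,10] 'r'=='r' → l++,r--
[2,9] 'r'=='r' → l++,r--
[3,8] 'm'=='m' → l++,r--
[4,7] 'o'=='o' → l++,r--
[5,6] 'n'=='n' → l++,r--

6 moves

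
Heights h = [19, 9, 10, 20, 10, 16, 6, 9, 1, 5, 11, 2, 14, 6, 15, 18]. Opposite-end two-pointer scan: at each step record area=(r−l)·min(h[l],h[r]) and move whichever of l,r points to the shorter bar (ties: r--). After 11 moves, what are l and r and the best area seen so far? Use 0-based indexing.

[0,15] min(19,18)*15=270 best=270 * → r--
[0,14] min(19,15)*14=210 best=270 → r--
[0,13] min(19,6)*13=78 best=270 → r--
[0,12] min(19,14)*12=168 best=270 → r--
[0,11] min(19,2)*11=22 best=270 → r--
[0,10] min(19,11)*10=110 best=270 → r--
[0,9] min(19,5)*9=45 best=270 → r--
[0,8] min(19,1)*8=8 best=270 → r--
[0,7] min(19,9)*7=63 best=270 → r--
[0,6] min(19,6)*6=36 best=270 → r--
[0,5] min(19,16)*5=80 best=270 → r--

l=0, r=4, best area=270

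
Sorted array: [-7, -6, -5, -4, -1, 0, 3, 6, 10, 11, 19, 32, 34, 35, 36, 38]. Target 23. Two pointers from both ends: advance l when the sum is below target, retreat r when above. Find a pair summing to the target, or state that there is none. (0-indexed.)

no pair

l=0 r=15: -7+38=31 >23, r--
l=0 r=14: -7+36=29 >23, r--
l=0 r=13: -7+35=28 >23, r--
l=0 r=12: -7+34=27 >23, r--
l=0 r=11: -7+32=25 >23, r--
l=0 r=10: -7+19=12 <23, l++
l=1 r=10: -6+19=13 <23, l++
l=2 r=10: -5+19=14 <23, l++
l=3 r=10: -4+19=15 <23, l++
l=4 r=10: -1+19=18 <23, l++
l=5 r=10: 0+19=19 <23, l++
l=6 r=10: 3+19=22 <23, l++
l=7 r=10: 6+19=25 >23, r--
l=7 r=9: 6+11=17 <23, l++
l=8 r=9: 10+11=21 <23, l++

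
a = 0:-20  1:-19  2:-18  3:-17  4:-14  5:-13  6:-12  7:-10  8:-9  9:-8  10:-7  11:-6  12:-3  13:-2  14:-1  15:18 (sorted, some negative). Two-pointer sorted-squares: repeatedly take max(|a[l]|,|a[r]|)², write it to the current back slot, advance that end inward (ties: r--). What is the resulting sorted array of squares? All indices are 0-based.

[0,15] |-20|>|18| out[15]=400 → l++
[1,15] |-19|>|18| out[14]=361 → l++
[2,15] |-18|<=|18| out[13]=324 → r--
[2,14] |-18|>|-1| out[12]=324 → l++
[3,14] |-17|>|-1| out[11]=289 → l++
[4,14] |-14|>|-1| out[10]=196 → l++
[5,14] |-13|>|-1| out[9]=169 → l++
[6,14] |-12|>|-1| out[8]=144 → l++
[7,14] |-10|>|-1| out[7]=100 → l++
[8,14] |-9|>|-1| out[6]=81 → l++
[9,14] |-8|>|-1| out[5]=64 → l++
[10,14] |-7|>|-1| out[4]=49 → l++
[11,14] |-6|>|-1| out[3]=36 → l++
[12,14] |-3|>|-1| out[2]=9 → l++
[13,14] |-2|>|-1| out[1]=4 → l++
[14,14] |-1|<=|-1| out[0]=1 → r--

[1, 4, 9, 36, 49, 64, 81, 100, 144, 169, 196, 289, 324, 324, 361, 400]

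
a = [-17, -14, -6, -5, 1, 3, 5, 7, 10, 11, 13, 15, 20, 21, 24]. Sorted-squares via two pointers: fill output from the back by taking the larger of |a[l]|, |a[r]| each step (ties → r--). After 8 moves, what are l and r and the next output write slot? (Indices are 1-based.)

l=3, r=9, next write slot=7

[1,15] |-17|<=|24| out[15]=576 → r--
[1,14] |-17|<=|21| out[14]=441 → r--
[1,13] |-17|<=|20| out[13]=400 → r--
[1,12] |-17|>|15| out[12]=289 → l++
[2,12] |-14|<=|15| out[11]=225 → r--
[2,11] |-14|>|13| out[10]=196 → l++
[3,11] |-6|<=|13| out[9]=169 → r--
[3,10] |-6|<=|11| out[8]=121 → r--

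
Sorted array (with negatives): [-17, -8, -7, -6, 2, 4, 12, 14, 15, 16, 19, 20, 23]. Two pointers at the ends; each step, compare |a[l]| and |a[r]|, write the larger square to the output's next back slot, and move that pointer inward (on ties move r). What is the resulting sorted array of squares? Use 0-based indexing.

[0,12] |-17|<=|23| out[12]=529 → r--
[0,11] |-17|<=|20| out[11]=400 → r--
[0,10] |-17|<=|19| out[10]=361 → r--
[0,9] |-17|>|16| out[9]=289 → l++
[1,9] |-8|<=|16| out[8]=256 → r--
[1,8] |-8|<=|15| out[7]=225 → r--
[1,7] |-8|<=|14| out[6]=196 → r--
[1,6] |-8|<=|12| out[5]=144 → r--
[1,5] |-8|>|4| out[4]=64 → l++
[2,5] |-7|>|4| out[3]=49 → l++
[3,5] |-6|>|4| out[2]=36 → l++
[4,5] |2|<=|4| out[1]=16 → r--
[4,4] |2|<=|2| out[0]=4 → r--

[4, 16, 36, 49, 64, 144, 196, 225, 256, 289, 361, 400, 529]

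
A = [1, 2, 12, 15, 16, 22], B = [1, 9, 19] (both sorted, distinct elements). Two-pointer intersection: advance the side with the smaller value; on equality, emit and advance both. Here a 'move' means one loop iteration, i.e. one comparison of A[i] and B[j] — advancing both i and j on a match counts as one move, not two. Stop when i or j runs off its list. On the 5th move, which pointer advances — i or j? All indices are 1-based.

[i=1,j=1] 1==1 emit → i++,j++
[i=2,j=2] 2<9 → i++
[i=3,j=2] 12>9 → j++
[i=3,j=3] 12<19 → i++
[i=4,j=3] 15<19 → i++

i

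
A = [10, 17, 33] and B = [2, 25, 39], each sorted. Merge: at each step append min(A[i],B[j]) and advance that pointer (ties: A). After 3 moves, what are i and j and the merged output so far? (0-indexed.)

i=2, j=1, merged so far=[2, 10, 17]

[i=0,j=0] A[i]=10>B[j]=2 take 2 → j++
[i=0,j=1] A[i]=10<=B[j]=25 take 10 → i++
[i=1,j=1] A[i]=17<=B[j]=25 take 17 → i++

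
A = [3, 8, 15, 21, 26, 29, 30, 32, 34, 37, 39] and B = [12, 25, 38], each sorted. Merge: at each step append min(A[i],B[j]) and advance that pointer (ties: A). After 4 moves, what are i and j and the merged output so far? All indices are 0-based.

i=0 j=0: A[i]=3<=B[j]=12 take 3, i++
i=1 j=0: A[i]=8<=B[j]=12 take 8, i++
i=2 j=0: A[i]=15>B[j]=12 take 12, j++
i=2 j=1: A[i]=15<=B[j]=25 take 15, i++

i=3, j=1, merged so far=[3, 8, 12, 15]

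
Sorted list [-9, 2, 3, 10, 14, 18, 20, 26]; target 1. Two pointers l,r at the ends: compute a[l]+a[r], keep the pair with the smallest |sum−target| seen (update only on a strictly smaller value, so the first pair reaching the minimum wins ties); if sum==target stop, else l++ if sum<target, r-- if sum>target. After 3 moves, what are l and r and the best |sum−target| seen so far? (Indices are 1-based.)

l=1, r=5, best |Δ|=8

l=1 r=8: -9+26=17 d=16 *, r--
l=1 r=7: -9+20=11 d=10 *, r--
l=1 r=6: -9+18=9 d=8 *, r--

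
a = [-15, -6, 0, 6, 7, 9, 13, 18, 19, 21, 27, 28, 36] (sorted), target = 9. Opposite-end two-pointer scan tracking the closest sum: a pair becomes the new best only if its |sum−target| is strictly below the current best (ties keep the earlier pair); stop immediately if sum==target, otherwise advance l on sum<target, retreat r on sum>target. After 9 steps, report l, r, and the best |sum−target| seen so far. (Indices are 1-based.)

l=1 r=13: -15+36=21 d=12 *, r--
l=1 r=12: -15+28=13 d=4 *, r--
l=1 r=11: -15+27=12 d=3 *, r--
l=1 r=10: -15+21=6 d=3, l++
l=2 r=10: -6+21=15 d=6, r--
l=2 r=9: -6+19=13 d=4, r--
l=2 r=8: -6+18=12 d=3, r--
l=2 r=7: -6+13=7 d=2 *, l++
l=3 r=7: 0+13=13 d=4, r--

l=3, r=6, best |Δ|=2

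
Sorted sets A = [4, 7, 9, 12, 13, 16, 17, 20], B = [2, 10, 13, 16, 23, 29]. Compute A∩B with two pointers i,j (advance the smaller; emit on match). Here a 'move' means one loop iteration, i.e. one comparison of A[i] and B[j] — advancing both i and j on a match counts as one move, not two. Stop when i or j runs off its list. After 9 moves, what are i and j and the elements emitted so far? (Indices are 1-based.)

i=1 j=1: 4>2, j++
i=1 j=2: 4<10, i++
i=2 j=2: 7<10, i++
i=3 j=2: 9<10, i++
i=4 j=2: 12>10, j++
i=4 j=3: 12<13, i++
i=5 j=3: 13==13 emit, i++,j++
i=6 j=4: 16==16 emit, i++,j++
i=7 j=5: 17<23, i++

i=8, j=5, emitted=[13, 16]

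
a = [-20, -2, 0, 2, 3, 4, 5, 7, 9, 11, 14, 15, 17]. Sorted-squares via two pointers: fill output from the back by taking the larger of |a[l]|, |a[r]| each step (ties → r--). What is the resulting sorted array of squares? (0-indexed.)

l=0 r=12: |-20|>|17| out[12]=400, l++
l=1 r=12: |-2|<=|17| out[11]=289, r--
l=1 r=11: |-2|<=|15| out[10]=225, r--
l=1 r=10: |-2|<=|14| out[9]=196, r--
l=1 r=9: |-2|<=|11| out[8]=121, r--
l=1 r=8: |-2|<=|9| out[7]=81, r--
l=1 r=7: |-2|<=|7| out[6]=49, r--
l=1 r=6: |-2|<=|5| out[5]=25, r--
l=1 r=5: |-2|<=|4| out[4]=16, r--
l=1 r=4: |-2|<=|3| out[3]=9, r--
l=1 r=3: |-2|<=|2| out[2]=4, r--
l=1 r=2: |-2|>|0| out[1]=4, l++
l=2 r=2: |0|<=|0| out[0]=0, r--

[0, 4, 4, 9, 16, 25, 49, 81, 121, 196, 225, 289, 400]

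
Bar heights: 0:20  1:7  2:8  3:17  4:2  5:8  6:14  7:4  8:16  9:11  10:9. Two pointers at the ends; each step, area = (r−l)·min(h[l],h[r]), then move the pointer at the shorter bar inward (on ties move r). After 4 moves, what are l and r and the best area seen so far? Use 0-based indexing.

[0,10] min(20,9)*10=90 best=90 * → r--
[0,9] min(20,11)*9=99 best=99 * → r--
[0,8] min(20,16)*8=128 best=128 * → r--
[0,7] min(20,4)*7=28 best=128 → r--

l=0, r=6, best area=128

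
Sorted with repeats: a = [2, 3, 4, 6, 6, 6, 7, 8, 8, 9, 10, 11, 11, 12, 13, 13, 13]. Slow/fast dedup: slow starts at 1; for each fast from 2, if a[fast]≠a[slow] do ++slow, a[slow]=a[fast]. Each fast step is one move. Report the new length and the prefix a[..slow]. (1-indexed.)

slow=1 fast=2: a[fast]=3≠a[slow]=2 write a[2]=3, slow++,fast++
slow=2 fast=3: a[fast]=4≠a[slow]=3 write a[3]=4, slow++,fast++
slow=3 fast=4: a[fast]=6≠a[slow]=4 write a[4]=6, slow++,fast++
slow=4 fast=5: a[fast]=6=a[slow] dup, fast++
slow=4 fast=6: a[fast]=6=a[slow] dup, fast++
slow=4 fast=7: a[fast]=7≠a[slow]=6 write a[5]=7, slow++,fast++
slow=5 fast=8: a[fast]=8≠a[slow]=7 write a[6]=8, slow++,fast++
slow=6 fast=9: a[fast]=8=a[slow] dup, fast++
slow=6 fast=10: a[fast]=9≠a[slow]=8 write a[7]=9, slow++,fast++
slow=7 fast=11: a[fast]=10≠a[slow]=9 write a[8]=10, slow++,fast++
slow=8 fast=12: a[fast]=11≠a[slow]=10 write a[9]=11, slow++,fast++
slow=9 fast=13: a[fast]=11=a[slow] dup, fast++
slow=9 fast=14: a[fast]=12≠a[slow]=11 write a[10]=12, slow++,fast++
slow=10 fast=15: a[fast]=13≠a[slow]=12 write a[11]=13, slow++,fast++
slow=11 fast=16: a[fast]=13=a[slow] dup, fast++
slow=11 fast=17: a[fast]=13=a[slow] dup, fast++

length 11; prefix = [2, 3, 4, 6, 7, 8, 9, 10, 11, 12, 13]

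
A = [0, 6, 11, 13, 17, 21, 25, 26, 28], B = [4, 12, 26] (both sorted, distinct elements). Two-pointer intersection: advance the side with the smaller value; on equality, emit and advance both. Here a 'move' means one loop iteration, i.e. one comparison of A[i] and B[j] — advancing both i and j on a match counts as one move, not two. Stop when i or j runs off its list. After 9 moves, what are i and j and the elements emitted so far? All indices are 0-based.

i=7, j=2, emitted=[]

[i=0,j=0] 0<4 → i++
[i=1,j=0] 6>4 → j++
[i=1,j=1] 6<12 → i++
[i=2,j=1] 11<12 → i++
[i=3,j=1] 13>12 → j++
[i=3,j=2] 13<26 → i++
[i=4,j=2] 17<26 → i++
[i=5,j=2] 21<26 → i++
[i=6,j=2] 25<26 → i++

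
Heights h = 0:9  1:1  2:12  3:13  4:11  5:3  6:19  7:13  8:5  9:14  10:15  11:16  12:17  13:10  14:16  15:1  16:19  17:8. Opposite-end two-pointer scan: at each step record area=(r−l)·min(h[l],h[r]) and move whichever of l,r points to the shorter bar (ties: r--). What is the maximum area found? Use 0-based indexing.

max area = 190

[0,17] min(9,8)*17=136 best=136 * → r--
[0,16] min(9,19)*16=144 best=144 * → l++
[1,16] min(1,19)*15=15 best=144 → l++
[2,16] min(12,19)*14=168 best=168 * → l++
[3,16] min(13,19)*13=169 best=169 * → l++
[4,16] min(11,19)*12=132 best=169 → l++
[5,16] min(3,19)*11=33 best=169 → l++
[6,16] min(19,19)*10=190 best=190 * → r--
[6,15] min(19,1)*9=9 best=190 → r--
[6,14] min(19,16)*8=128 best=190 → r--
[6,13] min(19,10)*7=70 best=190 → r--
[6,12] min(19,17)*6=102 best=190 → r--
[6,11] min(19,16)*5=80 best=190 → r--
[6,10] min(19,15)*4=60 best=190 → r--
[6,9] min(19,14)*3=42 best=190 → r--
[6,8] min(19,5)*2=10 best=190 → r--
[6,7] min(19,13)*1=13 best=190 → r--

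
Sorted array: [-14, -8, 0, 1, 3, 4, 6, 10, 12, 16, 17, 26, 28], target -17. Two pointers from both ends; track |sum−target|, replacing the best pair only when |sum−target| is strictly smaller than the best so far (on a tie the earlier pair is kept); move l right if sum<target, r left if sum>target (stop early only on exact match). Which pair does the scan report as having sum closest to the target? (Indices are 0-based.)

pair (-14, 0) with sum -14 (|Δ|=3)

l=0 r=12: -14+28=14 d=31 *, r--
l=0 r=11: -14+26=12 d=29 *, r--
l=0 r=10: -14+17=3 d=20 *, r--
l=0 r=9: -14+16=2 d=19 *, r--
l=0 r=8: -14+12=-2 d=15 *, r--
l=0 r=7: -14+10=-4 d=13 *, r--
l=0 r=6: -14+6=-8 d=9 *, r--
l=0 r=5: -14+4=-10 d=7 *, r--
l=0 r=4: -14+3=-11 d=6 *, r--
l=0 r=3: -14+1=-13 d=4 *, r--
l=0 r=2: -14+0=-14 d=3 *, r--
l=0 r=1: -14+-8=-22 d=5, l++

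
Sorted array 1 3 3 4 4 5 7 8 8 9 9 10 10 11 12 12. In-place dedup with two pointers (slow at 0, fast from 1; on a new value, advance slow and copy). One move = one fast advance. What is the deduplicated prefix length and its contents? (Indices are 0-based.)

length 10; prefix = [1, 3, 4, 5, 7, 8, 9, 10, 11, 12]

slow=0 fast=1: a[fast]=3≠a[slow]=1 write a[1]=3, slow++,fast++
slow=1 fast=2: a[fast]=3=a[slow] dup, fast++
slow=1 fast=3: a[fast]=4≠a[slow]=3 write a[2]=4, slow++,fast++
slow=2 fast=4: a[fast]=4=a[slow] dup, fast++
slow=2 fast=5: a[fast]=5≠a[slow]=4 write a[3]=5, slow++,fast++
slow=3 fast=6: a[fast]=7≠a[slow]=5 write a[4]=7, slow++,fast++
slow=4 fast=7: a[fast]=8≠a[slow]=7 write a[5]=8, slow++,fast++
slow=5 fast=8: a[fast]=8=a[slow] dup, fast++
slow=5 fast=9: a[fast]=9≠a[slow]=8 write a[6]=9, slow++,fast++
slow=6 fast=10: a[fast]=9=a[slow] dup, fast++
slow=6 fast=11: a[fast]=10≠a[slow]=9 write a[7]=10, slow++,fast++
slow=7 fast=12: a[fast]=10=a[slow] dup, fast++
slow=7 fast=13: a[fast]=11≠a[slow]=10 write a[8]=11, slow++,fast++
slow=8 fast=14: a[fast]=12≠a[slow]=11 write a[9]=12, slow++,fast++
slow=9 fast=15: a[fast]=12=a[slow] dup, fast++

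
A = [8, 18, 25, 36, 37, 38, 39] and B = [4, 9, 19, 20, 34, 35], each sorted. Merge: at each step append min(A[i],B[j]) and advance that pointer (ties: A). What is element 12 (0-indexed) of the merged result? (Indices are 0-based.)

[i=0,j=0] A[i]=8>B[j]=4 take 4 → j++
[i=0,j=1] A[i]=8<=B[j]=9 take 8 → i++
[i=1,j=1] A[i]=18>B[j]=9 take 9 → j++
[i=1,j=2] A[i]=18<=B[j]=19 take 18 → i++
[i=2,j=2] A[i]=25>B[j]=19 take 19 → j++
[i=2,j=3] A[i]=25>B[j]=20 take 20 → j++
[i=2,j=4] A[i]=25<=B[j]=34 take 25 → i++
[i=3,j=4] A[i]=36>B[j]=34 take 34 → j++
[i=3,j=5] A[i]=36>B[j]=35 take 35 → j++
[i=3,j=6] B done, take A[i]=36 → i++
[i=4,j=6] B done, take A[i]=37 → i++
[i=5,j=6] B done, take A[i]=38 → i++
[i=6,j=6] B done, take A[i]=39 → i++

merged[12] = 39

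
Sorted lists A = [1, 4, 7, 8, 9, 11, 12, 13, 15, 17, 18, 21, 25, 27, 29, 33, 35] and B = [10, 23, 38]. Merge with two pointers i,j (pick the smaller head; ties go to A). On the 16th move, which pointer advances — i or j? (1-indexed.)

i

[i=1,j=1] A[i]=1<=B[j]=10 take 1 → i++
[i=2,j=1] A[i]=4<=B[j]=10 take 4 → i++
[i=3,j=1] A[i]=7<=B[j]=10 take 7 → i++
[i=4,j=1] A[i]=8<=B[j]=10 take 8 → i++
[i=5,j=1] A[i]=9<=B[j]=10 take 9 → i++
[i=6,j=1] A[i]=11>B[j]=10 take 10 → j++
[i=6,j=2] A[i]=11<=B[j]=23 take 11 → i++
[i=7,j=2] A[i]=12<=B[j]=23 take 12 → i++
[i=8,j=2] A[i]=13<=B[j]=23 take 13 → i++
[i=9,j=2] A[i]=15<=B[j]=23 take 15 → i++
[i=10,j=2] A[i]=17<=B[j]=23 take 17 → i++
[i=11,j=2] A[i]=18<=B[j]=23 take 18 → i++
[i=12,j=2] A[i]=21<=B[j]=23 take 21 → i++
[i=13,j=2] A[i]=25>B[j]=23 take 23 → j++
[i=13,j=3] A[i]=25<=B[j]=38 take 25 → i++
[i=14,j=3] A[i]=27<=B[j]=38 take 27 → i++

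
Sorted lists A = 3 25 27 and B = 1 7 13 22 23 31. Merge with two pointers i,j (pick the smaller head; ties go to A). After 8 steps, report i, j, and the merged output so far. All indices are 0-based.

i=0 j=0: A[i]=3>B[j]=1 take 1, j++
i=0 j=1: A[i]=3<=B[j]=7 take 3, i++
i=1 j=1: A[i]=25>B[j]=7 take 7, j++
i=1 j=2: A[i]=25>B[j]=13 take 13, j++
i=1 j=3: A[i]=25>B[j]=22 take 22, j++
i=1 j=4: A[i]=25>B[j]=23 take 23, j++
i=1 j=5: A[i]=25<=B[j]=31 take 25, i++
i=2 j=5: A[i]=27<=B[j]=31 take 27, i++

i=3, j=5, merged so far=[1, 3, 7, 13, 22, 23, 25, 27]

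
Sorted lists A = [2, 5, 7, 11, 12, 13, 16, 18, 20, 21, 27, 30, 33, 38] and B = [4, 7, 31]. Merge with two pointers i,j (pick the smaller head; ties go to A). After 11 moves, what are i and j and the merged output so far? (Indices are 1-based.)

i=1 j=1: A[i]=2<=B[j]=4 take 2, i++
i=2 j=1: A[i]=5>B[j]=4 take 4, j++
i=2 j=2: A[i]=5<=B[j]=7 take 5, i++
i=3 j=2: A[i]=7<=B[j]=7 take 7, i++
i=4 j=2: A[i]=11>B[j]=7 take 7, j++
i=4 j=3: A[i]=11<=B[j]=31 take 11, i++
i=5 j=3: A[i]=12<=B[j]=31 take 12, i++
i=6 j=3: A[i]=13<=B[j]=31 take 13, i++
i=7 j=3: A[i]=16<=B[j]=31 take 16, i++
i=8 j=3: A[i]=18<=B[j]=31 take 18, i++
i=9 j=3: A[i]=20<=B[j]=31 take 20, i++

i=10, j=3, merged so far=[2, 4, 5, 7, 7, 11, 12, 13, 16, 18, 20]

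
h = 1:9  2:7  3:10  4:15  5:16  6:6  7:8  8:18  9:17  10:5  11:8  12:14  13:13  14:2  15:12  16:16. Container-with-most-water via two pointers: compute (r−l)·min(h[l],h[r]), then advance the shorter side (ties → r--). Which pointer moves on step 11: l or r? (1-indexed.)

r

[1,16] min(9,16)*15=135 best=135 * → l++
[2,16] min(7,16)*14=98 best=135 → l++
[3,16] min(10,16)*13=130 best=135 → l++
[4,16] min(15,16)*12=180 best=180 * → l++
[5,16] min(16,16)*11=176 best=180 → r--
[5,15] min(16,12)*10=120 best=180 → r--
[5,14] min(16,2)*9=18 best=180 → r--
[5,13] min(16,13)*8=104 best=180 → r--
[5,12] min(16,14)*7=98 best=180 → r--
[5,11] min(16,8)*6=48 best=180 → r--
[5,10] min(16,5)*5=25 best=180 → r--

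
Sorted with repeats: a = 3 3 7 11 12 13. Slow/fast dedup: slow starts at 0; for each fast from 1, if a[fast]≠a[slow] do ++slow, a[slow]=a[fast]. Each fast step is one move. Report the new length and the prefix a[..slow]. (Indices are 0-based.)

length 5; prefix = [3, 7, 11, 12, 13]

(s=0,f=1) a[fast]=3=a[slow] dup → fast++
(s=0,f=2) a[fast]=7≠a[slow]=3 write a[1]=7 → slow++,fast++
(s=1,f=3) a[fast]=11≠a[slow]=7 write a[2]=11 → slow++,fast++
(s=2,f=4) a[fast]=12≠a[slow]=11 write a[3]=12 → slow++,fast++
(s=3,f=5) a[fast]=13≠a[slow]=12 write a[4]=13 → slow++,fast++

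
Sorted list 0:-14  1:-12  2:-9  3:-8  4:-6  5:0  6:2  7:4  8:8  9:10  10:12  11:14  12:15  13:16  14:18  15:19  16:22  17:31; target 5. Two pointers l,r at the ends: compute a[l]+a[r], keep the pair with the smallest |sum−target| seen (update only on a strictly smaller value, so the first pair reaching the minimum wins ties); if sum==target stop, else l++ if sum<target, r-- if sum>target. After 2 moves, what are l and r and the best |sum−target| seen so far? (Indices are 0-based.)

l=0, r=15, best |Δ|=3

l=0 r=17: -14+31=17 d=12 *, r--
l=0 r=16: -14+22=8 d=3 *, r--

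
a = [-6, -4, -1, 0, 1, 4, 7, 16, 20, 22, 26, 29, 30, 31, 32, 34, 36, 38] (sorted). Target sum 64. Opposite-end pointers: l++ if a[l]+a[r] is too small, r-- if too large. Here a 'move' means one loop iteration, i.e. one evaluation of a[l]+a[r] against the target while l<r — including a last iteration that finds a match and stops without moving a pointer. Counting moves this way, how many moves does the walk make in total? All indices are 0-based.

11 moves

l=0 r=17: -6+38=32 <64, l++
l=1 r=17: -4+38=34 <64, l++
l=2 r=17: -1+38=37 <64, l++
l=3 r=17: 0+38=38 <64, l++
l=4 r=17: 1+38=39 <64, l++
l=5 r=17: 4+38=42 <64, l++
l=6 r=17: 7+38=45 <64, l++
l=7 r=17: 16+38=54 <64, l++
l=8 r=17: 20+38=58 <64, l++
l=9 r=17: 22+38=60 <64, l++
l=10 r=17: 26+38=64, found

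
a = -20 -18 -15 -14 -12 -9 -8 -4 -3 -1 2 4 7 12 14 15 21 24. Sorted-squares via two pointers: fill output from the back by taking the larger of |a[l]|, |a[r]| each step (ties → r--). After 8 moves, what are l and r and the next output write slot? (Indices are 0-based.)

[0,17] |-20|<=|24| out[17]=576 → r--
[0,16] |-20|<=|21| out[16]=441 → r--
[0,15] |-20|>|15| out[15]=400 → l++
[1,15] |-18|>|15| out[14]=324 → l++
[2,15] |-15|<=|15| out[13]=225 → r--
[2,14] |-15|>|14| out[12]=225 → l++
[3,14] |-14|<=|14| out[11]=196 → r--
[3,13] |-14|>|12| out[10]=196 → l++

l=4, r=13, next write slot=9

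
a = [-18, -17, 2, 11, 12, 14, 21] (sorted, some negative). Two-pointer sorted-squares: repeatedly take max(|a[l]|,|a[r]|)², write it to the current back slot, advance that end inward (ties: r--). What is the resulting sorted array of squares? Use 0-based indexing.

[4, 121, 144, 196, 289, 324, 441]

l=0 r=6: |-18|<=|21| out[6]=441, r--
l=0 r=5: |-18|>|14| out[5]=324, l++
l=1 r=5: |-17|>|14| out[4]=289, l++
l=2 r=5: |2|<=|14| out[3]=196, r--
l=2 r=4: |2|<=|12| out[2]=144, r--
l=2 r=3: |2|<=|11| out[1]=121, r--
l=2 r=2: |2|<=|2| out[0]=4, r--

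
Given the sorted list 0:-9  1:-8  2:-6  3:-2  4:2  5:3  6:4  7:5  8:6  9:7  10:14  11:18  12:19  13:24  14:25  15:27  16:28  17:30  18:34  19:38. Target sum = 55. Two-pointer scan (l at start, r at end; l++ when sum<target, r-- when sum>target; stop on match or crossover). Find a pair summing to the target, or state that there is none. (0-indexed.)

l=0 r=19: -9+38=29 <55, l++
l=1 r=19: -8+38=30 <55, l++
l=2 r=19: -6+38=32 <55, l++
l=3 r=19: -2+38=36 <55, l++
l=4 r=19: 2+38=40 <55, l++
l=5 r=19: 3+38=41 <55, l++
l=6 r=19: 4+38=42 <55, l++
l=7 r=19: 5+38=43 <55, l++
l=8 r=19: 6+38=44 <55, l++
l=9 r=19: 7+38=45 <55, l++
l=10 r=19: 14+38=52 <55, l++
l=11 r=19: 18+38=56 >55, r--
l=11 r=18: 18+34=52 <55, l++
l=12 r=18: 19+34=53 <55, l++
l=13 r=18: 24+34=58 >55, r--
l=13 r=17: 24+30=54 <55, l++
l=14 r=17: 25+30=55, found

(25, 30)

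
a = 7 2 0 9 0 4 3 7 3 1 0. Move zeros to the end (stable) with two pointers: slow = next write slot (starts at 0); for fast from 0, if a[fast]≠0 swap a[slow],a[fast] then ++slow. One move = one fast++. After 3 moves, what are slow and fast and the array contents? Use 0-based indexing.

(s=0,f=0) a[fast]=7≠0 swap→a[0]=7 → slow++,fast++
(s=1,f=1) a[fast]=2≠0 swap→a[1]=2 → slow++,fast++
(s=2,f=2) a[fast]=0 → fast++

slow=2, fast=3, a=[7, 2, 0, 9, 0, 4, 3, 7, 3, 1, 0]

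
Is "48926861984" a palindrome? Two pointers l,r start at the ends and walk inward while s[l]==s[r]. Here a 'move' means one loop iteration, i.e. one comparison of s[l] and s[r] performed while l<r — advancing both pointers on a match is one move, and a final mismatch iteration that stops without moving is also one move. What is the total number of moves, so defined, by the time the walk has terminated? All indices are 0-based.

4 moves

l=0 r=10: '4'=='4', l++,r--
l=1 r=9: '8'=='8', l++,r--
l=2 r=8: '9'=='9', l++,r--
l=3 r=7: '2'!='1', stop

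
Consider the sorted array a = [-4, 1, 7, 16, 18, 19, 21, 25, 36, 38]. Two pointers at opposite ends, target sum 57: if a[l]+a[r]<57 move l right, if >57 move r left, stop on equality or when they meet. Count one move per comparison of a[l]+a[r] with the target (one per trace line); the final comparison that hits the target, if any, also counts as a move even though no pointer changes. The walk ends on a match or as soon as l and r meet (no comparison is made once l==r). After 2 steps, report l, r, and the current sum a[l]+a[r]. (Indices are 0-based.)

l=2, r=9, sum=45

[0,9] -4+38=34 <57 → l++
[1,9] 1+38=39 <57 → l++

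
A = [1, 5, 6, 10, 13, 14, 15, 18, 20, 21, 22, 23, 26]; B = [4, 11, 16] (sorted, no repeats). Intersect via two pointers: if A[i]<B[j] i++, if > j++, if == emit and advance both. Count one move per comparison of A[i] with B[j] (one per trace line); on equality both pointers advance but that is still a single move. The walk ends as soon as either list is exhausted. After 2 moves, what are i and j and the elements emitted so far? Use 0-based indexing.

[i=0,j=0] 1<4 → i++
[i=1,j=0] 5>4 → j++

i=1, j=1, emitted=[]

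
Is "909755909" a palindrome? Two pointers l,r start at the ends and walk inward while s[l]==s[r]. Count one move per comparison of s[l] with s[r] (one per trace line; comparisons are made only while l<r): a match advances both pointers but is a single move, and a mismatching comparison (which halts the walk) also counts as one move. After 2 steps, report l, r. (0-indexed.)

l=2, r=6

[0,8] '9'=='9' → l++,r--
[1,7] '0'=='0' → l++,r--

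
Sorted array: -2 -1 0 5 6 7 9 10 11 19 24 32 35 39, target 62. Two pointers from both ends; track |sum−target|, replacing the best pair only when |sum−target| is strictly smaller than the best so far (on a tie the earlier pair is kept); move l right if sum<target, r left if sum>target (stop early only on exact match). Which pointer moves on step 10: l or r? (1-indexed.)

l

l=1 r=14: -2+39=37 d=25 *, l++
l=2 r=14: -1+39=38 d=24 *, l++
l=3 r=14: 0+39=39 d=23 *, l++
l=4 r=14: 5+39=44 d=18 *, l++
l=5 r=14: 6+39=45 d=17 *, l++
l=6 r=14: 7+39=46 d=16 *, l++
l=7 r=14: 9+39=48 d=14 *, l++
l=8 r=14: 10+39=49 d=13 *, l++
l=9 r=14: 11+39=50 d=12 *, l++
l=10 r=14: 19+39=58 d=4 *, l++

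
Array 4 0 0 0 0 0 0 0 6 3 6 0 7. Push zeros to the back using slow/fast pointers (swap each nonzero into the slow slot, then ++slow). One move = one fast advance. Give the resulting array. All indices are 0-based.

[4, 6, 3, 6, 7, 0, 0, 0, 0, 0, 0, 0, 0]

(s=0,f=0) a[fast]=4≠0 swap→a[0]=4 → slow++,fast++
(s=1,f=1) a[fast]=0 → fast++
(s=1,f=2) a[fast]=0 → fast++
(s=1,f=3) a[fast]=0 → fast++
(s=1,f=4) a[fast]=0 → fast++
(s=1,f=5) a[fast]=0 → fast++
(s=1,f=6) a[fast]=0 → fast++
(s=1,f=7) a[fast]=0 → fast++
(s=1,f=8) a[fast]=6≠0 swap→a[1]=6 → slow++,fast++
(s=2,f=9) a[fast]=3≠0 swap→a[2]=3 → slow++,fast++
(s=3,f=10) a[fast]=6≠0 swap→a[3]=6 → slow++,fast++
(s=4,f=11) a[fast]=0 → fast++
(s=4,f=12) a[fast]=7≠0 swap→a[4]=7 → slow++,fast++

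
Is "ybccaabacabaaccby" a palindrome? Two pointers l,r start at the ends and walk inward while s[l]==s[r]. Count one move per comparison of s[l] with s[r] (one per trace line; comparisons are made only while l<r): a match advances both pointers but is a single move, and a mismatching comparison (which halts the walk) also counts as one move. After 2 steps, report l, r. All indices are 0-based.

l=2, r=14

[0,16] 'y'=='y' → l++,r--
[1,15] 'b'=='b' → l++,r--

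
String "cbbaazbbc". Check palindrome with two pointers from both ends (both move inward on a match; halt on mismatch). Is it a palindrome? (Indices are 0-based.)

not a palindrome (mismatch at 3,5)

[0,8] 'c'=='c' → l++,r--
[1,7] 'b'=='b' → l++,r--
[2,6] 'b'=='b' → l++,r--
[3,5] 'a'!='z' → stop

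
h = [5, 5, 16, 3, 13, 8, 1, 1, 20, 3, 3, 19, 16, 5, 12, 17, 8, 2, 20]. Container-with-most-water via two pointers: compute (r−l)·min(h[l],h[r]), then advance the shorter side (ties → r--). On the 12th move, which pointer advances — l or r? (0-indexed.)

l=0 r=18: min(5,20)*18=90 best=90 *, l++
l=1 r=18: min(5,20)*17=85 best=90, l++
l=2 r=18: min(16,20)*16=256 best=256 *, l++
l=3 r=18: min(3,20)*15=45 best=256, l++
l=4 r=18: min(13,20)*14=182 best=256, l++
l=5 r=18: min(8,20)*13=104 best=256, l++
l=6 r=18: min(1,20)*12=12 best=256, l++
l=7 r=18: min(1,20)*11=11 best=256, l++
l=8 r=18: min(20,20)*10=200 best=256, r--
l=8 r=17: min(20,2)*9=18 best=256, r--
l=8 r=16: min(20,8)*8=64 best=256, r--
l=8 r=15: min(20,17)*7=119 best=256, r--

r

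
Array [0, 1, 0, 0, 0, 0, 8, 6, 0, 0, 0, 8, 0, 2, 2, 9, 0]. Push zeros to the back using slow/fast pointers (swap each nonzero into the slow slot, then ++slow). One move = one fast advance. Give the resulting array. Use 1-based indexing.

[1, 8, 6, 8, 2, 2, 9, 0, 0, 0, 0, 0, 0, 0, 0, 0, 0]

(s=1,f=1) a[fast]=0 → fast++
(s=1,f=2) a[fast]=1≠0 swap→a[1]=1 → slow++,fast++
(s=2,f=3) a[fast]=0 → fast++
(s=2,f=4) a[fast]=0 → fast++
(s=2,f=5) a[fast]=0 → fast++
(s=2,f=6) a[fast]=0 → fast++
(s=2,f=7) a[fast]=8≠0 swap→a[2]=8 → slow++,fast++
(s=3,f=8) a[fast]=6≠0 swap→a[3]=6 → slow++,fast++
(s=4,f=9) a[fast]=0 → fast++
(s=4,f=10) a[fast]=0 → fast++
(s=4,f=11) a[fast]=0 → fast++
(s=4,f=12) a[fast]=8≠0 swap→a[4]=8 → slow++,fast++
(s=5,f=13) a[fast]=0 → fast++
(s=5,f=14) a[fast]=2≠0 swap→a[5]=2 → slow++,fast++
(s=6,f=15) a[fast]=2≠0 swap→a[6]=2 → slow++,fast++
(s=7,f=16) a[fast]=9≠0 swap→a[7]=9 → slow++,fast++
(s=8,f=17) a[fast]=0 → fast++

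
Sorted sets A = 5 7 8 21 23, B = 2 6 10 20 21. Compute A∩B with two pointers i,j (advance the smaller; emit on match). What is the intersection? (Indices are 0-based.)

intersection = [21]

i=0 j=0: 5>2, j++
i=0 j=1: 5<6, i++
i=1 j=1: 7>6, j++
i=1 j=2: 7<10, i++
i=2 j=2: 8<10, i++
i=3 j=2: 21>10, j++
i=3 j=3: 21>20, j++
i=3 j=4: 21==21 emit, i++,j++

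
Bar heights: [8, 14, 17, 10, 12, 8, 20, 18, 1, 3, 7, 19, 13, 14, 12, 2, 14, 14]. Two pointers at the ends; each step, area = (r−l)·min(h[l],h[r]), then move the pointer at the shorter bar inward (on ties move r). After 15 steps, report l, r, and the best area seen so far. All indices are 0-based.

l=6, r=8, best area=224

l=0 r=17: min(8,14)*17=136 best=136 *, l++
l=1 r=17: min(14,14)*16=224 best=224 *, r--
l=1 r=16: min(14,14)*15=210 best=224, r--
l=1 r=15: min(14,2)*14=28 best=224, r--
l=1 r=14: min(14,12)*13=156 best=224, r--
l=1 r=13: min(14,14)*12=168 best=224, r--
l=1 r=12: min(14,13)*11=143 best=224, r--
l=1 r=11: min(14,19)*10=140 best=224, l++
l=2 r=11: min(17,19)*9=153 best=224, l++
l=3 r=11: min(10,19)*8=80 best=224, l++
l=4 r=11: min(12,19)*7=84 best=224, l++
l=5 r=11: min(8,19)*6=48 best=224, l++
l=6 r=11: min(20,19)*5=95 best=224, r--
l=6 r=10: min(20,7)*4=28 best=224, r--
l=6 r=9: min(20,3)*3=9 best=224, r--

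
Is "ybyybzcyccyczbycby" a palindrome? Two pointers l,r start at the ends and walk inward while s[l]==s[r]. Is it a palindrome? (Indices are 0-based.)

not a palindrome (mismatch at 2,15)

l=0 r=17: 'y'=='y', l++,r--
l=1 r=16: 'b'=='b', l++,r--
l=2 r=15: 'y'!='c', stop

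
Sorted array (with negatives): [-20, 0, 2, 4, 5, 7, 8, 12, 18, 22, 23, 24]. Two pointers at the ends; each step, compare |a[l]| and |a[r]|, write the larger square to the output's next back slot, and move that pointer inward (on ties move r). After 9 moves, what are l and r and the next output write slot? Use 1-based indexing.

l=2, r=4, next write slot=3

[1,12] |-20|<=|24| out[12]=576 → r--
[1,11] |-20|<=|23| out[11]=529 → r--
[1,10] |-20|<=|22| out[10]=484 → r--
[1,9] |-20|>|18| out[9]=400 → l++
[2,9] |0|<=|18| out[8]=324 → r--
[2,8] |0|<=|12| out[7]=144 → r--
[2,7] |0|<=|8| out[6]=64 → r--
[2,6] |0|<=|7| out[5]=49 → r--
[2,5] |0|<=|5| out[4]=25 → r--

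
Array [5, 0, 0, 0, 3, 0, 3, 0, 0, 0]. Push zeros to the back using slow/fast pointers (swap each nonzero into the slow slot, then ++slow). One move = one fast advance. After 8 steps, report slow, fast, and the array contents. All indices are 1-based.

slow=1 fast=1: a[fast]=5≠0 swap→a[1]=5, slow++,fast++
slow=2 fast=2: a[fast]=0, fast++
slow=2 fast=3: a[fast]=0, fast++
slow=2 fast=4: a[fast]=0, fast++
slow=2 fast=5: a[fast]=3≠0 swap→a[2]=3, slow++,fast++
slow=3 fast=6: a[fast]=0, fast++
slow=3 fast=7: a[fast]=3≠0 swap→a[3]=3, slow++,fast++
slow=4 fast=8: a[fast]=0, fast++

slow=4, fast=9, a=[5, 3, 3, 0, 0, 0, 0, 0, 0, 0]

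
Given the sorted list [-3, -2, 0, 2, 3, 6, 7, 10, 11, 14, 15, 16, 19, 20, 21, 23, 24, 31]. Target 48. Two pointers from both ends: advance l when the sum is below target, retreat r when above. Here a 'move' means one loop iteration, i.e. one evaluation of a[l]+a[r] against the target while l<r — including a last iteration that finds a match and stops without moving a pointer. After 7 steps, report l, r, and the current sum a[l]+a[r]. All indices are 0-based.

l=7, r=17, sum=41

[0,17] -3+31=28 <48 → l++
[1,17] -2+31=29 <48 → l++
[2,17] 0+31=31 <48 → l++
[3,17] 2+31=33 <48 → l++
[4,17] 3+31=34 <48 → l++
[5,17] 6+31=37 <48 → l++
[6,17] 7+31=38 <48 → l++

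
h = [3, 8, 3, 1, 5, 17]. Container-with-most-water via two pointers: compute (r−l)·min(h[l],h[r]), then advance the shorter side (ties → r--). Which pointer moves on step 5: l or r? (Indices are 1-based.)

[1,6] min(3,17)*5=15 best=15 * → l++
[2,6] min(8,17)*4=32 best=32 * → l++
[3,6] min(3,17)*3=9 best=32 → l++
[4,6] min(1,17)*2=2 best=32 → l++
[5,6] min(5,17)*1=5 best=32 → l++

l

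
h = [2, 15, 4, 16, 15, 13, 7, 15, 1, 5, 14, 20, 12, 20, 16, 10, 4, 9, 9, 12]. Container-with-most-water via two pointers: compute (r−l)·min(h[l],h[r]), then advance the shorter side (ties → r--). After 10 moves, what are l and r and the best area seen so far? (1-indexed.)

l=1 r=20: min(2,12)*19=38 best=38 *, l++
l=2 r=20: min(15,12)*18=216 best=216 *, r--
l=2 r=19: min(15,9)*17=153 best=216, r--
l=2 r=18: min(15,9)*16=144 best=216, r--
l=2 r=17: min(15,4)*15=60 best=216, r--
l=2 r=16: min(15,10)*14=140 best=216, r--
l=2 r=15: min(15,16)*13=195 best=216, l++
l=3 r=15: min(4,16)*12=48 best=216, l++
l=4 r=15: min(16,16)*11=176 best=216, r--
l=4 r=14: min(16,20)*10=160 best=216, l++

l=5, r=14, best area=216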